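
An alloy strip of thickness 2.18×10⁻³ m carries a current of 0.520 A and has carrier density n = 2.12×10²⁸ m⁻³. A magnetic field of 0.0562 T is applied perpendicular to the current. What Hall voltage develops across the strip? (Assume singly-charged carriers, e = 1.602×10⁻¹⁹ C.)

V_H = IB/(n e t).
V_H = (0.520)(0.0562)/((2.12×10²⁸)(1.602×10⁻¹⁹)(2.18×10⁻³)) ≈ 3.95×10⁻⁹ V.

V_H ≈ 3.95×10⁻⁹ V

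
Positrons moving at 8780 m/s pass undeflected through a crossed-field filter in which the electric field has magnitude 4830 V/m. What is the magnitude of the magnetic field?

Balance of forces in the selector: qE = qvB ⇒ B = E/v.
B = 4830/8780 = 0.550 T.

B = 0.550 T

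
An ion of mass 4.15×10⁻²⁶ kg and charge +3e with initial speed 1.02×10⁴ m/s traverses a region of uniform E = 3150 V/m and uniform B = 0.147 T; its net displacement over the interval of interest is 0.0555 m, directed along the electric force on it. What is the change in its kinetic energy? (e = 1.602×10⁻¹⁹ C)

The magnetic force is always ⟂ v and does no work; only the electric force changes KE.
ΔKE = F_E · d = |q|E d = (4.806×10⁻¹⁹)(3150)(0.0555) ≈ 8.40×10⁻¹⁷ J.

ΔKE ≈ 8.40×10⁻¹⁷ J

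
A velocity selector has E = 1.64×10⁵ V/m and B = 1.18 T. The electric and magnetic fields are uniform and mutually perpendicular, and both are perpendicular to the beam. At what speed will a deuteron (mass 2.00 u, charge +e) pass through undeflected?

Zero net Lorentz force requires |qE| = |q v×B|, i.e. E = vB.
v = E/B = 1.64×10⁵/1.18 = 1.39×10⁵ m/s.
The result is independent of the particle's charge and mass.

v = 1.39×10⁵ m/s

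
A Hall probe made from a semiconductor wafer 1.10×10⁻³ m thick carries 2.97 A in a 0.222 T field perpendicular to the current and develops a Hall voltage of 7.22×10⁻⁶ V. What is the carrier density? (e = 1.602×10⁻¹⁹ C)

From V_H = IB/(n e t), n = IB/(V_H e t).
n = (2.97)(0.222)/((7.22×10⁻⁶)(1.602×10⁻¹⁹)(1.10×10⁻³)) ≈ 5.18×10²⁶ m⁻³.

n ≈ 5.18×10²⁶ m⁻³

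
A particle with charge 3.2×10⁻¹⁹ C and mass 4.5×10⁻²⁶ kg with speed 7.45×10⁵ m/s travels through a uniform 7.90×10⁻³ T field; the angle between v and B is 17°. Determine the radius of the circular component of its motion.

r ≈ 3.88 m

v⊥ = v sinθ = 7.45×10⁵·sin17° ≈ 2.178×10⁵ m/s.
r = m v⊥/(|q|B) = (4.5×10⁻²⁶)(2.178×10⁵)/((3.2×10⁻¹⁹)(7.90×10⁻³)) ≈ 3.88 m.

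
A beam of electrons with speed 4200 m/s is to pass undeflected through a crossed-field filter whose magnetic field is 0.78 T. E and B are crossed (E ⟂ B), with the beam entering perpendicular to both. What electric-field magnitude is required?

E = 3300 V/m

For straight-line motion qE = qvB, so E = vB.
E = 4200 × 0.78 = 3300 V/m.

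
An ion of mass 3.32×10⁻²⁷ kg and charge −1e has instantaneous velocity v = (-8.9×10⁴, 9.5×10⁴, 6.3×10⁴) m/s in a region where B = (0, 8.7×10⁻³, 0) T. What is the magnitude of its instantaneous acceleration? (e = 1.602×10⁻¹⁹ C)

v×B = (-548, 0, -774) N/C.
F = q v×B = (−1.602×10⁻¹⁹ C)·(-548, 0, -774) = (8.78×10⁻¹⁷, 0, 1.24×10⁻¹⁶) N.
|a| = |F|/m = 1.520×10⁻¹⁶/3.32×10⁻²⁷ ≈ 4.58×10¹⁰ m/s².

|a| ≈ 4.58×10¹⁰ m/s²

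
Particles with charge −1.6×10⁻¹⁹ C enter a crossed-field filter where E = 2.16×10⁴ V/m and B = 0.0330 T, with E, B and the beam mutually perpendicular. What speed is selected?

Straight-line motion ⇒ electric and magnetic forces cancel, so E = vB.
v = E/B = 2.16×10⁴/0.0330 = 6.55×10⁵ m/s.
The result is independent of the particle's charge and mass.

v = 6.55×10⁵ m/s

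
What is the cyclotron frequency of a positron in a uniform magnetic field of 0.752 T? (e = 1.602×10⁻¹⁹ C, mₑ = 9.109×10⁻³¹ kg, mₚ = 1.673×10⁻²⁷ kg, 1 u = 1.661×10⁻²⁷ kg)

f ≈ 2.10×10¹⁰ Hz

f = |q|B/(2πm).
f = (1.602×10⁻¹⁹)(0.752)/(2π·9.109×10⁻³¹) ≈ 2.10×10¹⁰ Hz.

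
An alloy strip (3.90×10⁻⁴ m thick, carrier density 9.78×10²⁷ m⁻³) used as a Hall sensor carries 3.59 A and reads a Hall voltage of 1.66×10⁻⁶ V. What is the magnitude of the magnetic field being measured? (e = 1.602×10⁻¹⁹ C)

From V_H = IB/(n e t), B = V_H n e t / I.
B = (1.66×10⁻⁶)(9.78×10²⁷)(1.602×10⁻¹⁹)(3.90×10⁻⁴)/3.59 ≈ 0.283 T.

B ≈ 0.283 T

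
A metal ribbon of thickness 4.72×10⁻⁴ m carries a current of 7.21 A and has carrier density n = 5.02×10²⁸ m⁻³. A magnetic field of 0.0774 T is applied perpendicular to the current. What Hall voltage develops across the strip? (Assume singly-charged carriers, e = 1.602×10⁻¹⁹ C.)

V_H = IB/(n e t).
V_H = (7.21)(0.0774)/((5.02×10²⁸)(1.602×10⁻¹⁹)(4.72×10⁻⁴)) ≈ 1.47×10⁻⁷ V.

V_H ≈ 1.47×10⁻⁷ V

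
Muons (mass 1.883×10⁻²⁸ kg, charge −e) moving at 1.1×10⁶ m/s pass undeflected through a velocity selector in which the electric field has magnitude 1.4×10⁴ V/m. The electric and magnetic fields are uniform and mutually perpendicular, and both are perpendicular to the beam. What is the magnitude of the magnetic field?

Balance of forces in the selector: qE = qvB ⇒ B = E/v.
B = 1.4×10⁴/1.1×10⁶ = 0.013 T.

B = 0.013 T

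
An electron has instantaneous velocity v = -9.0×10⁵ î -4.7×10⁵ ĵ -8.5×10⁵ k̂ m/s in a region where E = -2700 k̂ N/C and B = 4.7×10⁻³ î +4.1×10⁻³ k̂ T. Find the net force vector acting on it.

v×B = (-1930, -305, 2210) N/C.
E + v×B = (-1930, -305, -491) N/C.
F = q(E + v×B) = (−1.602×10⁻¹⁹ C)·(-1930, -305, -491) = (3.09×10⁻¹⁶, 4.89×10⁻¹⁷, 7.87×10⁻¹⁷) N.

F ≈ (3.09×10⁻¹⁶, 4.89×10⁻¹⁷, 7.87×10⁻¹⁷) N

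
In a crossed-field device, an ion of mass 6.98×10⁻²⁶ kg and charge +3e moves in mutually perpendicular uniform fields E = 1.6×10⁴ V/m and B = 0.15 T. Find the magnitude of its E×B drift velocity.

v_d ≈ 1.1×10⁵ m/s

The E×B drift speed is v_d = E/B.
v_d = 1.6×10⁴/0.15 = 1.1×10⁵ m/s.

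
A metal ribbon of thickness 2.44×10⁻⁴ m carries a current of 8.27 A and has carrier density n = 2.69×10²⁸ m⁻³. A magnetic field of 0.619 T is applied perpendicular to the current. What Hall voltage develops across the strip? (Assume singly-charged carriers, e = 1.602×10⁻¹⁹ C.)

V_H = IB/(n e t).
V_H = (8.27)(0.619)/((2.69×10²⁸)(1.602×10⁻¹⁹)(2.44×10⁻⁴)) ≈ 4.87×10⁻⁶ V.

V_H ≈ 4.87×10⁻⁶ V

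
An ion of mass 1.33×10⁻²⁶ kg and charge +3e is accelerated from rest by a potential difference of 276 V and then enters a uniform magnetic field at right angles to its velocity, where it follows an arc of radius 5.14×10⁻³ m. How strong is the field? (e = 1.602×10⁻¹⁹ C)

B ≈ 0.760 T

v = √(2|q|V/m) = √(2·4.806×10⁻¹⁹·276/1.33×10⁻²⁶) ≈ 1.412×10⁵ m/s.
B = mv/(|q|r) = (1.33×10⁻²⁶)(1.412×10⁵)/((4.806×10⁻¹⁹)(5.14×10⁻³)) ≈ 0.760 T.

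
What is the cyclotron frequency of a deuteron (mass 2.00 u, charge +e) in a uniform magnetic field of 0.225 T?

f ≈ 1.73×10⁶ Hz

f = |q|B/(2πm).
f = (1.602×10⁻¹⁹)(0.225)/(2π·3.322×10⁻²⁷) ≈ 1.73×10⁶ Hz.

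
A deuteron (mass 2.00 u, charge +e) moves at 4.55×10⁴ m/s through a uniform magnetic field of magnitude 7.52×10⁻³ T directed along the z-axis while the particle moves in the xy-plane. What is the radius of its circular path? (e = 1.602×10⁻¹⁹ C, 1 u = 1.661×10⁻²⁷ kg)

The magnetic force provides the centripetal force: |q|vB = mv²/r.
r = mv/(|q|B) = (3.322×10⁻²⁷)(4.55×10⁴)/((1.602×10⁻¹⁹)(7.52×10⁻³)) ≈ 0.125 m.

r ≈ 0.125 m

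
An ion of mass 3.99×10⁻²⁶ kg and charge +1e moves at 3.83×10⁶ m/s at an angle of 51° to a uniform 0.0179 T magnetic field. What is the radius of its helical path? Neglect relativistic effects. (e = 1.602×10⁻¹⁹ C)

r ≈ 41.4 m

v⊥ = v sinθ = 3.83×10⁶·sin51° ≈ 2.976×10⁶ m/s.
r = m v⊥/(|q|B) = (3.99×10⁻²⁶)(2.976×10⁶)/((1.602×10⁻¹⁹)(0.0179)) ≈ 41.4 m.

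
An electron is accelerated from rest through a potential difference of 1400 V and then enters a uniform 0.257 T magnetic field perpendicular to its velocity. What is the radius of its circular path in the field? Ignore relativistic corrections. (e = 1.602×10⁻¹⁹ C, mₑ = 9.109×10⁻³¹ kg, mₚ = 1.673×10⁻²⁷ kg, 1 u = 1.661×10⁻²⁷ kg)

r ≈ 4.91×10⁻⁴ m

Acceleration: |q|V = ½mv² ⇒ v = √(2|q|V/m) = √(2·1.602×10⁻¹⁹·1400/9.109×10⁻³¹) ≈ 2.219×10⁷ m/s.
In the field: r = mv/(|q|B) = (9.109×10⁻³¹)(2.219×10⁷)/((1.602×10⁻¹⁹)(0.257)) ≈ 4.91×10⁻⁴ m.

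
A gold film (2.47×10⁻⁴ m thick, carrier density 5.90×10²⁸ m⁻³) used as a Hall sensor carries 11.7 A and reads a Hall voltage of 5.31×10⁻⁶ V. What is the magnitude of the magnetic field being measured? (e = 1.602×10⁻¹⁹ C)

From V_H = IB/(n e t), B = V_H n e t / I.
B = (5.31×10⁻⁶)(5.90×10²⁸)(1.602×10⁻¹⁹)(2.47×10⁻⁴)/11.7 ≈ 1.06 T.

B ≈ 1.06 T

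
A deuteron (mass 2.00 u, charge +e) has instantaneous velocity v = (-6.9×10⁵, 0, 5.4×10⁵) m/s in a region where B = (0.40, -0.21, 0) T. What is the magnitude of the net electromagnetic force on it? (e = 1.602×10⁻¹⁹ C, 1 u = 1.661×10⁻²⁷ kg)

|F| ≈ 4.55×10⁻¹⁴ N

v×B = (1.13×10⁵, 2.16×10⁵, 1.45×10⁵) N/C.
F = q v×B = (1.602×10⁻¹⁹ C)·(1.13×10⁵, 2.16×10⁵, 1.45×10⁵) = (1.82×10⁻¹⁴, 3.46×10⁻¹⁴, 2.32×10⁻¹⁴) N.
|F| = 4.55×10⁻¹⁴ N.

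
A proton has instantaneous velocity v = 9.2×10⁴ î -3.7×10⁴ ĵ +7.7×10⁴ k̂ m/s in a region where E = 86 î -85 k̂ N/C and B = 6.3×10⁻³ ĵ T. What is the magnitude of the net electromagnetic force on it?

|F| ≈ 1.02×10⁻¹⁶ N

v×B = (-485, 0, 580) N/C.
E + v×B = (-399, 0, 495) N/C.
F = q(E + v×B) = (1.602×10⁻¹⁹ C)·(-399, 0, 495) = (-6.39×10⁻¹⁷, 0, 7.92×10⁻¹⁷) N.
|F| = 1.02×10⁻¹⁶ N.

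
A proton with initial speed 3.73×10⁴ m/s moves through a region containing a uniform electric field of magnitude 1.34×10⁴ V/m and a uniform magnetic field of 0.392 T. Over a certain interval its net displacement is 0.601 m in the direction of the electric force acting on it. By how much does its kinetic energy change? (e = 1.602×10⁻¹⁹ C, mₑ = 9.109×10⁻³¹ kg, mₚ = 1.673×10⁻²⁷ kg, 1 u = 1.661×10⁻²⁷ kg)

The magnetic force is always ⟂ v and does no work; only the electric force changes KE.
ΔKE = F_E · d = |q|E d = (1.602×10⁻¹⁹)(1.34×10⁴)(0.601) ≈ 1.29×10⁻¹⁵ J.

ΔKE ≈ 1.29×10⁻¹⁵ J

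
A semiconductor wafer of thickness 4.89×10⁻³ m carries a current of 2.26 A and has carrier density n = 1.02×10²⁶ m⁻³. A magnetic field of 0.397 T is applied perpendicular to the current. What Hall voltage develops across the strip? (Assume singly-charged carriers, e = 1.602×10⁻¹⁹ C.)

V_H = IB/(n e t).
V_H = (2.26)(0.397)/((1.02×10²⁶)(1.602×10⁻¹⁹)(4.89×10⁻³)) ≈ 1.12×10⁻⁵ V.

V_H ≈ 1.12×10⁻⁵ V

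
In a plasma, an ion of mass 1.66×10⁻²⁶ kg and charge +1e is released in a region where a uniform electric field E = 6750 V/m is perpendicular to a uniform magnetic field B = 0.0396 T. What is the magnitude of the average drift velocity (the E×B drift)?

v_d ≈ 1.70×10⁵ m/s

The steady drift has the magnetic force balancing the electric force, so v_d = E/B.
v_d = 6750/0.0396 = 1.70×10⁵ m/s.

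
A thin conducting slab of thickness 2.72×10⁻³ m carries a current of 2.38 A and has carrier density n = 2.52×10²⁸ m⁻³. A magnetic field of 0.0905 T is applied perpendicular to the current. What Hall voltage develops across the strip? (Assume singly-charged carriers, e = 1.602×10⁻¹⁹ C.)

V_H = IB/(n e t).
V_H = (2.38)(0.0905)/((2.52×10²⁸)(1.602×10⁻¹⁹)(2.72×10⁻³)) ≈ 1.96×10⁻⁸ V.

V_H ≈ 1.96×10⁻⁸ V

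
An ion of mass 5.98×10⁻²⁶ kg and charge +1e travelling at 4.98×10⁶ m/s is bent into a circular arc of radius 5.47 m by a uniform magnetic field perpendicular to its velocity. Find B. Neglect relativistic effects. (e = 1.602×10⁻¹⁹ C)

B ≈ 0.340 T

From |q|vB = mv²/r, B = mv/(|q|r).
B = (5.98×10⁻²⁶)(4.98×10⁶)/((1.602×10⁻¹⁹)(5.47)) ≈ 0.340 T.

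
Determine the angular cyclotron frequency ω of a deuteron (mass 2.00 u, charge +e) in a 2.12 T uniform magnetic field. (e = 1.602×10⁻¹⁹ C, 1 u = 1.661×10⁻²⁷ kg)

ω ≈ 1.02×10⁸ rad/s

ω = |q|B/m.
ω = (1.602×10⁻¹⁹)(2.12)/3.322×10⁻²⁷ ≈ 1.02×10⁸ rad/s.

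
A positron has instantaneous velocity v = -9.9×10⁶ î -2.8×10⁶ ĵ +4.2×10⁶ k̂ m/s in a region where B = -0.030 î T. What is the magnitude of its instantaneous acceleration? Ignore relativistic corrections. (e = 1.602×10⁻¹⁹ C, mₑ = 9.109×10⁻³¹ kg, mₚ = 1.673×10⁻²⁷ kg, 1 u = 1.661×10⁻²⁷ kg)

v×B = (0, -1.26×10⁵, -8.40×10⁴) N/C.
F = q v×B = (1.602×10⁻¹⁹ C)·(0, -1.26×10⁵, -8.40×10⁴) = (0, -2.02×10⁻¹⁴, -1.35×10⁻¹⁴) N.
|a| = |F|/m = 2.426×10⁻¹⁴/9.109×10⁻³¹ ≈ 2.66×10¹⁶ m/s².

|a| ≈ 2.66×10¹⁶ m/s²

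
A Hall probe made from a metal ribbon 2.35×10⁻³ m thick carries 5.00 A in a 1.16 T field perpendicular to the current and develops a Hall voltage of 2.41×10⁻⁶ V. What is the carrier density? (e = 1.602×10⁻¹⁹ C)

From V_H = IB/(n e t), n = IB/(V_H e t).
n = (5.00)(1.16)/((2.41×10⁻⁶)(1.602×10⁻¹⁹)(2.35×10⁻³)) ≈ 6.39×10²⁷ m⁻³.

n ≈ 6.39×10²⁷ m⁻³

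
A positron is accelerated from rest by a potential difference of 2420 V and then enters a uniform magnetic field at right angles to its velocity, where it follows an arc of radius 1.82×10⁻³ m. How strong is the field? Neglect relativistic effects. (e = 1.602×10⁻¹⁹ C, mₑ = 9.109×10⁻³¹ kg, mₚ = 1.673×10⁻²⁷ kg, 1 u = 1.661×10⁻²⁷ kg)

v = √(2|q|V/m) = √(2·1.602×10⁻¹⁹·2420/9.109×10⁻³¹) ≈ 2.918×10⁷ m/s.
B = mv/(|q|r) = (9.109×10⁻³¹)(2.918×10⁷)/((1.602×10⁻¹⁹)(1.82×10⁻³)) ≈ 0.0911 T.

B ≈ 0.0911 T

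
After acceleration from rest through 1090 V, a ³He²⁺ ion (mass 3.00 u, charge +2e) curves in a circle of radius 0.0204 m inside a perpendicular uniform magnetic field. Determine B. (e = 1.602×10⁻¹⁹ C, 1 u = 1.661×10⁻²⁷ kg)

v = √(2|q|V/m) = √(2·3.204×10⁻¹⁹·1090/4.983×10⁻²⁷) ≈ 3.744×10⁵ m/s.
B = mv/(|q|r) = (4.983×10⁻²⁷)(3.744×10⁵)/((3.204×10⁻¹⁹)(0.0204)) ≈ 0.285 T.

B ≈ 0.285 T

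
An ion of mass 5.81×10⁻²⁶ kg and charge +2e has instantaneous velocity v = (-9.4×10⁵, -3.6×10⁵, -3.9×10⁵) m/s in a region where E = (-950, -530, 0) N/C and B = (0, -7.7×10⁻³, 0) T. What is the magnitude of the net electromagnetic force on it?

|F| ≈ 2.65×10⁻¹⁵ N

v×B = (-3000, 0, 7240) N/C.
E + v×B = (-3950, -530, 7240) N/C.
F = q(E + v×B) = (3.204×10⁻¹⁹ C)·(-3950, -530, 7240) = (-1.27×10⁻¹⁵, -1.70×10⁻¹⁶, 2.32×10⁻¹⁵) N.
|F| = 2.65×10⁻¹⁵ N.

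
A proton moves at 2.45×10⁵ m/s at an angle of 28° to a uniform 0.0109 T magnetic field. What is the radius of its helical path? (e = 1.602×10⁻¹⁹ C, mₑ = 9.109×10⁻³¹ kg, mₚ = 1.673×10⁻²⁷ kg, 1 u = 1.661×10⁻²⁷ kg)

r ≈ 0.110 m

v⊥ = v sinθ = 2.45×10⁵·sin28° ≈ 1.150×10⁵ m/s.
r = m v⊥/(|q|B) = (1.673×10⁻²⁷)(1.150×10⁵)/((1.602×10⁻¹⁹)(0.0109)) ≈ 0.110 m.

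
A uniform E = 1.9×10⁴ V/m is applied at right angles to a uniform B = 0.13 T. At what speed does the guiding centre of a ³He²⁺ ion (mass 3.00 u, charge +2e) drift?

The steady drift has the magnetic force balancing the electric force, so v_d = E/B.
v_d = 1.9×10⁴/0.13 = 1.5×10⁵ m/s.

v_d ≈ 1.5×10⁵ m/s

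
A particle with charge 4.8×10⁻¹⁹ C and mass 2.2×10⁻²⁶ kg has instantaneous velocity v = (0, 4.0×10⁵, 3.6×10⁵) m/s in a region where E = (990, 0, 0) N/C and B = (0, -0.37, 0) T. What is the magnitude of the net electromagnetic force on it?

v×B = (1.33×10⁵, 0, 0) N/C.
E + v×B = (1.34×10⁵, 0, 0) N/C.
F = q(E + v×B) = (4.8×10⁻¹⁹ C)·(1.34×10⁵, 0, 0) = (6.44×10⁻¹⁴, 0, 0) N.
|F| = 6.44×10⁻¹⁴ N.

|F| ≈ 6.44×10⁻¹⁴ N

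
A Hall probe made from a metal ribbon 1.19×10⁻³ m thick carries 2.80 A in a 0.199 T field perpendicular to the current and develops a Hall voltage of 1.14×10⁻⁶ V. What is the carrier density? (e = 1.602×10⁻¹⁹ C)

From V_H = IB/(n e t), n = IB/(V_H e t).
n = (2.80)(0.199)/((1.14×10⁻⁶)(1.602×10⁻¹⁹)(1.19×10⁻³)) ≈ 2.56×10²⁷ m⁻³.

n ≈ 2.56×10²⁷ m⁻³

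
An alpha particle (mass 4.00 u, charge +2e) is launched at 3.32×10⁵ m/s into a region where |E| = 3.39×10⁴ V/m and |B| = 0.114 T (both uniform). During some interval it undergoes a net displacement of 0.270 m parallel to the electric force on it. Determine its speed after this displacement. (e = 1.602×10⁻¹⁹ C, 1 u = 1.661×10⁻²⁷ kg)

v_f ≈ 9.96×10⁵ m/s

B does no work; ΔKE = |q|E d.
½mv_f² = ½mv₀² + |q|Ed = ½(6.644×10⁻²⁷)(3.32×10⁵)² + (3.204×10⁻¹⁹)(3.39×10⁴)(0.270) ≈ 3.662×10⁻¹⁶ J + 2.933×10⁻¹⁵ J ≈ 3.299×10⁻¹⁵ J.
v_f = √(2·3.299×10⁻¹⁵/6.644×10⁻²⁷) ≈ 9.96×10⁵ m/s.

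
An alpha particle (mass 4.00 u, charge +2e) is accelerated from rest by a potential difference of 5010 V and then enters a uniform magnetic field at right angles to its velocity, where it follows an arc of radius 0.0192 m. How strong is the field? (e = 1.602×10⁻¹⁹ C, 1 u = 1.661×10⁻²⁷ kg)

v = √(2|q|V/m) = √(2·3.204×10⁻¹⁹·5010/6.644×10⁻²⁷) ≈ 6.951×10⁵ m/s.
B = mv/(|q|r) = (6.644×10⁻²⁷)(6.951×10⁵)/((3.204×10⁻¹⁹)(0.0192)) ≈ 0.751 T.

B ≈ 0.751 T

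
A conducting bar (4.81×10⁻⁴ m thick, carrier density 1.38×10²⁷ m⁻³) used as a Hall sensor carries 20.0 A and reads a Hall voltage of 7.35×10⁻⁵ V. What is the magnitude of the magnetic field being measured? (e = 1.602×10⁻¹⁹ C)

B ≈ 0.391 T

From V_H = IB/(n e t), B = V_H n e t / I.
B = (7.35×10⁻⁵)(1.38×10²⁷)(1.602×10⁻¹⁹)(4.81×10⁻⁴)/20.0 ≈ 0.391 T.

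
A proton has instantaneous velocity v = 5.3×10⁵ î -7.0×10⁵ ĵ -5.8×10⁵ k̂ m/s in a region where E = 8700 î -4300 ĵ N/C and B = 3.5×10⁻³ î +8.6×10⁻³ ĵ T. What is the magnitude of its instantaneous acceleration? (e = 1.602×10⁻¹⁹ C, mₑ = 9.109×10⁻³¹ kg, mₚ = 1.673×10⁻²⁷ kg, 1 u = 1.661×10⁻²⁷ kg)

|a| ≈ 1.59×10¹² m/s²

v×B = (4990, -2030, 7010) N/C.
E + v×B = (1.37×10⁴, -6330, 7010) N/C.
F = q(E + v×B) = (1.602×10⁻¹⁹ C)·(1.37×10⁴, -6330, 7010) = (2.19×10⁻¹⁵, -1.01×10⁻¹⁵, 1.12×10⁻¹⁵) N.
|a| = |F|/m = 2.664×10⁻¹⁵/1.673×10⁻²⁷ ≈ 1.59×10¹² m/s².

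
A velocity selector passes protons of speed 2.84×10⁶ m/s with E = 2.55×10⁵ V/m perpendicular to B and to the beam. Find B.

B = 0.0898 T

Balance of forces in the selector: qE = qvB ⇒ B = E/v.
B = 2.55×10⁵/2.84×10⁶ = 0.0898 T.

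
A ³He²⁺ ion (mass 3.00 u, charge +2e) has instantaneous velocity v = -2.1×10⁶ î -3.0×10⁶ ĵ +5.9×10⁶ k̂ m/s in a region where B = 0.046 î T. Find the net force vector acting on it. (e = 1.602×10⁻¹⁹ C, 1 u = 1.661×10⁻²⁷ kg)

F ≈ (0, 8.70×10⁻¹⁴, 4.42×10⁻¹⁴) N

v×B = (0, 2.71×10⁵, 1.38×10⁵) N/C.
F = q v×B = (3.204×10⁻¹⁹ C)·(0, 2.71×10⁵, 1.38×10⁵) = (0, 8.70×10⁻¹⁴, 4.42×10⁻¹⁴) N.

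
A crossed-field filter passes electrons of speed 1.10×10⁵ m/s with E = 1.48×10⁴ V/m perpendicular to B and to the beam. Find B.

Balance of forces in the selector: qE = qvB ⇒ B = E/v.
B = 1.48×10⁴/1.10×10⁵ = 0.135 T.

B = 0.135 T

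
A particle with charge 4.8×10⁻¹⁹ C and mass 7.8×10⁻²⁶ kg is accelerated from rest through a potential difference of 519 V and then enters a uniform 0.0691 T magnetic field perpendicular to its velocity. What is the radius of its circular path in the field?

Acceleration: |q|V = ½mv² ⇒ v = √(2|q|V/m) = √(2·4.8×10⁻¹⁹·519/7.8×10⁻²⁶) ≈ 7.992×10⁴ m/s.
In the field: r = mv/(|q|B) = (7.8×10⁻²⁶)(7.992×10⁴)/((4.8×10⁻¹⁹)(0.0691)) ≈ 0.188 m.

r ≈ 0.188 m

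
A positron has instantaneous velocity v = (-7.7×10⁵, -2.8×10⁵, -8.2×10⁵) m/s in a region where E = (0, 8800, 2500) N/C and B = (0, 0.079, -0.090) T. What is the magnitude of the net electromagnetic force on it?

|F| ≈ 1.97×10⁻¹⁴ N

v×B = (9.00×10⁴, -6.93×10⁴, -6.08×10⁴) N/C.
E + v×B = (9.00×10⁴, -6.05×10⁴, -5.83×10⁴) N/C.
F = q(E + v×B) = (1.602×10⁻¹⁹ C)·(9.00×10⁴, -6.05×10⁴, -5.83×10⁴) = (1.44×10⁻¹⁴, -9.69×10⁻¹⁵, -9.34×10⁻¹⁵) N.
|F| = 1.97×10⁻¹⁴ N.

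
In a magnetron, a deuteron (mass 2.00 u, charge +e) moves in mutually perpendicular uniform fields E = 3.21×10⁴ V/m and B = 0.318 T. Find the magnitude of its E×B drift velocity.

The E×B drift speed is v_d = E/B.
v_d = 3.21×10⁴/0.318 = 1.01×10⁵ m/s.

v_d ≈ 1.01×10⁵ m/s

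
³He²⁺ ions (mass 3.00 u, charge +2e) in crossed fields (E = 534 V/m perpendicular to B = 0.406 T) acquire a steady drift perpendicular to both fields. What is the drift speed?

v_d ≈ 1320 m/s

In crossed fields the guiding centre drifts at v_d = |E×B|/B² = E/B, independent of charge and mass.
v_d = 534/0.406 = 1320 m/s.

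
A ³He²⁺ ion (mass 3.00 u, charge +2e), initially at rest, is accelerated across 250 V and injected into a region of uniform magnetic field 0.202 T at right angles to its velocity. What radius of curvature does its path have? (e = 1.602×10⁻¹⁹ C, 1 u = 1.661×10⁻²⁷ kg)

Acceleration: |q|V = ½mv² ⇒ v = √(2|q|V/m) = √(2·3.204×10⁻¹⁹·250/4.983×10⁻²⁷) ≈ 1.793×10⁵ m/s.
In the field: r = mv/(|q|B) = (4.983×10⁻²⁷)(1.793×10⁵)/((3.204×10⁻¹⁹)(0.202)) ≈ 0.0138 m.

r ≈ 0.0138 m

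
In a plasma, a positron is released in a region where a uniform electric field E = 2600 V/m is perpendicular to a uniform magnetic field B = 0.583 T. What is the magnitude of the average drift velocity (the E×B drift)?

In crossed fields the guiding centre drifts at v_d = |E×B|/B² = E/B, independent of charge and mass.
v_d = 2600/0.583 = 4460 m/s.

v_d ≈ 4460 m/s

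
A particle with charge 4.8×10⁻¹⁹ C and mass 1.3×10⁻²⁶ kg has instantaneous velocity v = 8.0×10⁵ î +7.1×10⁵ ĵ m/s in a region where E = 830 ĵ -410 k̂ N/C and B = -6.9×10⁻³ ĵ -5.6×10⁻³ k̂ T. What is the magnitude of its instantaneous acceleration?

|a| ≈ 3.29×10¹¹ m/s²

v×B = (-3980, 4480, -5520) N/C.
E + v×B = (-3980, 5310, -5930) N/C.
F = q(E + v×B) = (4.8×10⁻¹⁹ C)·(-3980, 5310, -5930) = (-1.91×10⁻¹⁵, 2.55×10⁻¹⁵, -2.85×10⁻¹⁵) N.
|a| = |F|/m = 4.271×10⁻¹⁵/1.3×10⁻²⁶ ≈ 3.29×10¹¹ m/s².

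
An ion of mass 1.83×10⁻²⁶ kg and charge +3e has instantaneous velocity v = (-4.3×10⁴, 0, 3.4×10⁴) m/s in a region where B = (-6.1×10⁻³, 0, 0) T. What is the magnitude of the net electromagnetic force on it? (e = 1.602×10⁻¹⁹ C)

v×B = (0, -207, 0) N/C.
F = q v×B = (4.806×10⁻¹⁹ C)·(0, -207, 0) = (0, -9.97×10⁻¹⁷, 0) N.
|F| = 9.97×10⁻¹⁷ N.

|F| ≈ 9.97×10⁻¹⁷ N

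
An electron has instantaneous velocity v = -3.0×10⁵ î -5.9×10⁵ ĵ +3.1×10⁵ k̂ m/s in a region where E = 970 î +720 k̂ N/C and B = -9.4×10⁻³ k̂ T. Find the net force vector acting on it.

v×B = (5550, -2820, 0) N/C.
E + v×B = (6520, -2820, 720) N/C.
F = q(E + v×B) = (−1.602×10⁻¹⁹ C)·(6520, -2820, 720) = (-1.04×10⁻¹⁵, 4.52×10⁻¹⁶, -1.15×10⁻¹⁶) N.

F ≈ (-1.04×10⁻¹⁵, 4.52×10⁻¹⁶, -1.15×10⁻¹⁶) N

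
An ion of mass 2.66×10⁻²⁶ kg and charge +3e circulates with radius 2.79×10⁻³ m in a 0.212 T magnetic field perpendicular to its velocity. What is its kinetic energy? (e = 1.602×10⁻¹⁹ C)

KE ≈ 9.48 eV

v = |q|Br/m, then KE = ½mv² = (qBr)²/(2m).
v = (4.806×10⁻¹⁹)(0.212)(2.79×10⁻³)/2.66×10⁻²⁶ ≈ 1.069×10⁴ m/s.
KE = ½(2.66×10⁻²⁶)(1.069×10⁴)² ≈ 1.52×10⁻¹⁸ J = 9.48 eV.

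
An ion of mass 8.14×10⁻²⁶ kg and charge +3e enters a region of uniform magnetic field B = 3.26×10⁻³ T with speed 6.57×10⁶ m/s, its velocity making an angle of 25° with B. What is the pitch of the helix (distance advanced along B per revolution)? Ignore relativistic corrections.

v∥ = v cosθ = 6.57×10⁶·cos25° ≈ 5.954×10⁶ m/s.
T = 2πm/(|q|B) = 2π(8.14×10⁻²⁶)/((4.806×10⁻¹⁹)(3.26×10⁻³)) ≈ 3.264×10⁻⁴ s.
pitch = v∥ T = (5.954×10⁶)(3.264×10⁻⁴) ≈ 1940 m.

p ≈ 1940 m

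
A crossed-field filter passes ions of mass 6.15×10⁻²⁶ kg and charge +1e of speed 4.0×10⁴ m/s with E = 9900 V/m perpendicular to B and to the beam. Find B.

B = 0.25 T

Balance of forces in the selector: qE = qvB ⇒ B = E/v.
B = 9900/4.0×10⁴ = 0.25 T.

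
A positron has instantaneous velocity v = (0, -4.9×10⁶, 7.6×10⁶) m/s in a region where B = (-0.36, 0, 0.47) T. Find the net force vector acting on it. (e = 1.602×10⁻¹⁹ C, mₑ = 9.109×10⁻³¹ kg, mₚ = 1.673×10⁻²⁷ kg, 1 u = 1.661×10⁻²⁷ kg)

v×B = (-2.30×10⁶, -2.74×10⁶, -1.76×10⁶) N/C.
F = q v×B = (1.602×10⁻¹⁹ C)·(-2.30×10⁶, -2.74×10⁶, -1.76×10⁶) = (-3.69×10⁻¹³, -4.38×10⁻¹³, -2.83×10⁻¹³) N.

F ≈ (-3.69×10⁻¹³, -4.38×10⁻¹³, -2.83×10⁻¹³) N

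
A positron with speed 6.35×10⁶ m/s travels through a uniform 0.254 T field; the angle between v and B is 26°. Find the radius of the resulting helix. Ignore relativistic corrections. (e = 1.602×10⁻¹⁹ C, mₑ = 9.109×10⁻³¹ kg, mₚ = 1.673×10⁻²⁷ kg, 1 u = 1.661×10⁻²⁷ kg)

r ≈ 6.23×10⁻⁵ m

v⊥ = v sinθ = 6.35×10⁶·sin26° ≈ 2.784×10⁶ m/s.
r = m v⊥/(|q|B) = (9.109×10⁻³¹)(2.784×10⁶)/((1.602×10⁻¹⁹)(0.254)) ≈ 6.23×10⁻⁵ m.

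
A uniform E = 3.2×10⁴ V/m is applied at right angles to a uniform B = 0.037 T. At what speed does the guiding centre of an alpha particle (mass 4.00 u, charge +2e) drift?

The E×B drift speed is v_d = E/B.
v_d = 3.2×10⁴/0.037 = 8.6×10⁵ m/s.

v_d ≈ 8.6×10⁵ m/s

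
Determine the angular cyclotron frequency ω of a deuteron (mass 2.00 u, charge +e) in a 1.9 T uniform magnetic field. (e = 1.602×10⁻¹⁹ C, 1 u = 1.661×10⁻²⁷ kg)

ω = |q|B/m.
ω = (1.602×10⁻¹⁹)(1.9)/3.322×10⁻²⁷ ≈ 9.2×10⁷ rad/s.

ω ≈ 9.2×10⁷ rad/s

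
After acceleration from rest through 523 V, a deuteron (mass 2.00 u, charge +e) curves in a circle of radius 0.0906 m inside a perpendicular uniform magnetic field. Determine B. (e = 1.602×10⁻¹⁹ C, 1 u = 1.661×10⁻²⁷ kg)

v = √(2|q|V/m) = √(2·1.602×10⁻¹⁹·523/3.322×10⁻²⁷) ≈ 2.246×10⁵ m/s.
B = mv/(|q|r) = (3.322×10⁻²⁷)(2.246×10⁵)/((1.602×10⁻¹⁹)(0.0906)) ≈ 0.0514 T.

B ≈ 0.0514 T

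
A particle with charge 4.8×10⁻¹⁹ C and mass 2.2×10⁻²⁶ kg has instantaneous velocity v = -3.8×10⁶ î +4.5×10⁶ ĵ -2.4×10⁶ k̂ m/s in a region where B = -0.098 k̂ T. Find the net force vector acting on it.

F ≈ (-2.12×10⁻¹³, -1.79×10⁻¹³, 0) N

v×B = (-4.41×10⁵, -3.72×10⁵, 0) N/C.
F = q v×B = (4.8×10⁻¹⁹ C)·(-4.41×10⁵, -3.72×10⁵, 0) = (-2.12×10⁻¹³, -1.79×10⁻¹³, 0) N.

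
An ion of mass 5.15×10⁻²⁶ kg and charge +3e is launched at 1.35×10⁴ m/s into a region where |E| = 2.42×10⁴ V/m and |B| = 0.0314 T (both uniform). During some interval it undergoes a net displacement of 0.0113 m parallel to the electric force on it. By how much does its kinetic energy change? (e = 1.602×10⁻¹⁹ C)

ΔKE ≈ 1.31×10⁻¹⁶ J

The magnetic force is always ⟂ v and does no work; only the electric force changes KE.
ΔKE = F_E · d = |q|E d = (4.806×10⁻¹⁹)(2.42×10⁴)(0.0113) ≈ 1.31×10⁻¹⁶ J.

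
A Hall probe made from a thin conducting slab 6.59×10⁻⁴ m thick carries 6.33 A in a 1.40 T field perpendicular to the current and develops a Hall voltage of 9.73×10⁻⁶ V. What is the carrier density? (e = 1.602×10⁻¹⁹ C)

n ≈ 8.63×10²⁷ m⁻³

From V_H = IB/(n e t), n = IB/(V_H e t).
n = (6.33)(1.40)/((9.73×10⁻⁶)(1.602×10⁻¹⁹)(6.59×10⁻⁴)) ≈ 8.63×10²⁷ m⁻³.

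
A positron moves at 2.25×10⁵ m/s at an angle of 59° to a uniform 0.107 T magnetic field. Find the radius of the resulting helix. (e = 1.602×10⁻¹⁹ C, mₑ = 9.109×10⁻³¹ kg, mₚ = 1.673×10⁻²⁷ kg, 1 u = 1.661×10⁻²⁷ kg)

r ≈ 1.02×10⁻⁵ m

v⊥ = v sinθ = 2.25×10⁵·sin59° ≈ 1.929×10⁵ m/s.
r = m v⊥/(|q|B) = (9.109×10⁻³¹)(1.929×10⁵)/((1.602×10⁻¹⁹)(0.107)) ≈ 1.02×10⁻⁵ m.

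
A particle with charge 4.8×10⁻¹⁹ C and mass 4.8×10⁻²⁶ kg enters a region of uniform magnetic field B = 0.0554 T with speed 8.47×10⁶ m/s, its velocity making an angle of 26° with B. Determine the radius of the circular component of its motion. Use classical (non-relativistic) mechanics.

v⊥ = v sinθ = 8.47×10⁶·sin26° ≈ 3.713×10⁶ m/s.
r = m v⊥/(|q|B) = (4.8×10⁻²⁶)(3.713×10⁶)/((4.8×10⁻¹⁹)(0.0554)) ≈ 6.70 m.

r ≈ 6.70 m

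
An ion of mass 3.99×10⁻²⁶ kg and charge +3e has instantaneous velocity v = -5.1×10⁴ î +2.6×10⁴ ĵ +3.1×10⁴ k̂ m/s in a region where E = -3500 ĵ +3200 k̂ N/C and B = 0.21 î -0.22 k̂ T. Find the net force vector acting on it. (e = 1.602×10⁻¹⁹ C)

v×B = (-5720, -4710, -5460) N/C.
E + v×B = (-5720, -8210, -2260) N/C.
F = q(E + v×B) = (4.806×10⁻¹⁹ C)·(-5720, -8210, -2260) = (-2.75×10⁻¹⁵, -3.95×10⁻¹⁵, -1.09×10⁻¹⁵) N.

F ≈ (-2.75×10⁻¹⁵, -3.95×10⁻¹⁵, -1.09×10⁻¹⁵) N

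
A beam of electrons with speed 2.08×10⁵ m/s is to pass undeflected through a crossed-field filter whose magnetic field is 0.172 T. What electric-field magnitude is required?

E = 3.58×10⁴ V/m

For straight-line motion qE = qvB, so E = vB.
E = 2.08×10⁵ × 0.172 = 3.58×10⁴ V/m.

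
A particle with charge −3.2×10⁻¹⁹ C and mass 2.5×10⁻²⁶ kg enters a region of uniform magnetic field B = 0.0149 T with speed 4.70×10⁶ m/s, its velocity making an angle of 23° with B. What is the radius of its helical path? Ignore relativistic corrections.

r ≈ 9.63 m

v⊥ = v sinθ = 4.70×10⁶·sin23° ≈ 1.836×10⁶ m/s.
r = m v⊥/(|q|B) = (2.5×10⁻²⁶)(1.836×10⁶)/((3.2×10⁻¹⁹)(0.0149)) ≈ 9.63 m.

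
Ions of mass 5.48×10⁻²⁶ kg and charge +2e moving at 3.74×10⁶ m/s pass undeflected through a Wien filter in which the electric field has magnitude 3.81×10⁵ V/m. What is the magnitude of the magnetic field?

Balance of forces in the selector: qE = qvB ⇒ B = E/v.
B = 3.81×10⁵/3.74×10⁶ = 0.102 T.

B = 0.102 T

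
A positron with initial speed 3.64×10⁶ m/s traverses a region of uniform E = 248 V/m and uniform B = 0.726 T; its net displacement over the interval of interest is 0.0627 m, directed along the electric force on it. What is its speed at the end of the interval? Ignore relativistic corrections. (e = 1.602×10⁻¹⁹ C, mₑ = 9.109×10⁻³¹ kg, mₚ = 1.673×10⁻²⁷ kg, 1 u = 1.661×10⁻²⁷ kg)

v_f ≈ 4.33×10⁶ m/s

B does no work; ΔKE = |q|E d.
½mv_f² = ½mv₀² + |q|Ed = ½(9.109×10⁻³¹)(3.64×10⁶)² + (1.602×10⁻¹⁹)(248)(0.0627) ≈ 6.035×10⁻¹⁸ J + 2.491×10⁻¹⁸ J ≈ 8.526×10⁻¹⁸ J.
v_f = √(2·8.526×10⁻¹⁸/9.109×10⁻³¹) ≈ 4.33×10⁶ m/s.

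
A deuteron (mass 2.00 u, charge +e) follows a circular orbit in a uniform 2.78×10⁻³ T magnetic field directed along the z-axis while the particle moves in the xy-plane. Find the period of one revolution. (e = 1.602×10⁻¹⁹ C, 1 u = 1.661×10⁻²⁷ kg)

The cyclotron period depends only on m, q, B: T = 2πm/(|q|B).
T = 2π(3.322×10⁻²⁷)/((1.602×10⁻¹⁹)(2.78×10⁻³)) ≈ 4.69×10⁻⁵ s.

T ≈ 4.69×10⁻⁵ s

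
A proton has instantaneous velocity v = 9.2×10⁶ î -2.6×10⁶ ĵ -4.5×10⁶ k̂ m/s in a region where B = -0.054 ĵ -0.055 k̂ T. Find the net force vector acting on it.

v×B = (-1.00×10⁵, 5.06×10⁵, -4.97×10⁵) N/C.
F = q v×B = (1.602×10⁻¹⁹ C)·(-1.00×10⁵, 5.06×10⁵, -4.97×10⁵) = (-1.60×10⁻¹⁴, 8.11×10⁻¹⁴, -7.96×10⁻¹⁴) N.

F ≈ (-1.60×10⁻¹⁴, 8.11×10⁻¹⁴, -7.96×10⁻¹⁴) N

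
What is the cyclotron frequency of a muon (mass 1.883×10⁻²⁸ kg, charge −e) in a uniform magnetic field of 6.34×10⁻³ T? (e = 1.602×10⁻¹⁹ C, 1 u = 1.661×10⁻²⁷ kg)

f ≈ 8.58×10⁵ Hz

f = |q|B/(2πm).
f = (1.602×10⁻¹⁹)(6.34×10⁻³)/(2π·1.883×10⁻²⁸) ≈ 8.58×10⁵ Hz.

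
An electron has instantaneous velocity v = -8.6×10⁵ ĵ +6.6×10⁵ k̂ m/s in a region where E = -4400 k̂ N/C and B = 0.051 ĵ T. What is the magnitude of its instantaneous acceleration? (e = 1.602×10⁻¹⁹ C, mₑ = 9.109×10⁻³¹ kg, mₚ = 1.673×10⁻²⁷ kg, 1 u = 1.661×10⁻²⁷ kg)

v×B = (-3.37×10⁴, 0, 0) N/C.
E + v×B = (-3.37×10⁴, 0, -4400) N/C.
F = q(E + v×B) = (−1.602×10⁻¹⁹ C)·(-3.37×10⁴, 0, -4400) = (5.39×10⁻¹⁵, 0, 7.05×10⁻¹⁶) N.
|a| = |F|/m = 5.438×10⁻¹⁵/9.109×10⁻³¹ ≈ 5.97×10¹⁵ m/s².

|a| ≈ 5.97×10¹⁵ m/s²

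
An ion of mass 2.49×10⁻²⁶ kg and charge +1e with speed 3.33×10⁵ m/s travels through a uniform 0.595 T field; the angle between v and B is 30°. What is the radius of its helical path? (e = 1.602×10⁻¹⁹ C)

v⊥ = v sinθ = 3.33×10⁵·sin30° ≈ 1.665×10⁵ m/s.
r = m v⊥/(|q|B) = (2.49×10⁻²⁶)(1.665×10⁵)/((1.602×10⁻¹⁹)(0.595)) ≈ 0.0435 m.

r ≈ 0.0435 m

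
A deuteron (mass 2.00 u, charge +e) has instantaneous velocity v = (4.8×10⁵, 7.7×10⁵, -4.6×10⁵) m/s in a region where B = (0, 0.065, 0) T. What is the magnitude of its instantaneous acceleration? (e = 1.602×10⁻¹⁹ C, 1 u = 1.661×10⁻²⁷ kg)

v×B = (2.99×10⁴, 0, 3.12×10⁴) N/C.
F = q v×B = (1.602×10⁻¹⁹ C)·(2.99×10⁴, 0, 3.12×10⁴) = (4.79×10⁻¹⁵, 0, 5.00×10⁻¹⁵) N.
|a| = |F|/m = 6.923×10⁻¹⁵/3.322×10⁻²⁷ ≈ 2.08×10¹² m/s².

|a| ≈ 2.08×10¹² m/s²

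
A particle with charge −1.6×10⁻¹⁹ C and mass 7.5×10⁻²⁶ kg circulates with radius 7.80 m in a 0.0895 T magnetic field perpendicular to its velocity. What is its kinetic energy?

v = |q|Br/m, then KE = ½mv² = (qBr)²/(2m).
v = (1.6×10⁻¹⁹)(0.0895)(7.80)/7.5×10⁻²⁶ ≈ 1.489×10⁶ m/s.
KE = ½(7.5×10⁻²⁶)(1.489×10⁶)² ≈ 8.32×10⁻¹⁴ J.

KE ≈ 8.32×10⁻¹⁴ J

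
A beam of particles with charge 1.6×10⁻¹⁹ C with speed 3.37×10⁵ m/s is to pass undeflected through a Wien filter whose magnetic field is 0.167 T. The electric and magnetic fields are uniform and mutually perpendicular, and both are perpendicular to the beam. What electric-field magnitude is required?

For straight-line motion qE = qvB, so E = vB.
E = 3.37×10⁵ × 0.167 = 5.63×10⁴ V/m.

E = 5.63×10⁴ V/m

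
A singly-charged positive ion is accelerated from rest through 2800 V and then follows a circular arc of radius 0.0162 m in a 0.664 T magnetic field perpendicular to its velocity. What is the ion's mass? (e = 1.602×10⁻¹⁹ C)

Combine |q|V = ½mv² and r = mv/(|q|B): eliminate v to get m = qB²r²/(2V).
m = (1.602×10⁻¹⁹)(0.664)²(0.0162)²/(2·2800) ≈ 3.31×10⁻²⁷ kg.

m ≈ 3.31×10⁻²⁷ kg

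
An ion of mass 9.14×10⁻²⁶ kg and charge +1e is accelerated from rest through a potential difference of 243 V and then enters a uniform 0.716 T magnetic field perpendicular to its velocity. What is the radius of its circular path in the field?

r ≈ 0.0233 m

Acceleration: |q|V = ½mv² ⇒ v = √(2|q|V/m) = √(2·1.602×10⁻¹⁹·243/9.14×10⁻²⁶) ≈ 2.919×10⁴ m/s.
In the field: r = mv/(|q|B) = (9.14×10⁻²⁶)(2.919×10⁴)/((1.602×10⁻¹⁹)(0.716)) ≈ 0.0233 m.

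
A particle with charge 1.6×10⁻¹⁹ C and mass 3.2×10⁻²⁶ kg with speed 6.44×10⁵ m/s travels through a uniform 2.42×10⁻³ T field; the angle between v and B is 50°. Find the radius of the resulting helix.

v⊥ = v sinθ = 6.44×10⁵·sin50° ≈ 4.933×10⁵ m/s.
r = m v⊥/(|q|B) = (3.2×10⁻²⁶)(4.933×10⁵)/((1.6×10⁻¹⁹)(2.42×10⁻³)) ≈ 40.8 m.

r ≈ 40.8 m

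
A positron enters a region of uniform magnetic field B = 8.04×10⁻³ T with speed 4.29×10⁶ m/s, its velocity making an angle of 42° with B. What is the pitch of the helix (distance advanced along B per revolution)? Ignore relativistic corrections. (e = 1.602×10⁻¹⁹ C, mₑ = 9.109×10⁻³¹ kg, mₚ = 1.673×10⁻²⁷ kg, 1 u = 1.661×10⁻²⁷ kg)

p ≈ 0.0142 m

v∥ = v cosθ = 4.29×10⁶·cos42° ≈ 3.188×10⁶ m/s.
T = 2πm/(|q|B) = 2π(9.109×10⁻³¹)/((1.602×10⁻¹⁹)(8.04×10⁻³)) ≈ 4.444×10⁻⁹ s.
pitch = v∥ T = (3.188×10⁶)(4.444×10⁻⁹) ≈ 0.0142 m.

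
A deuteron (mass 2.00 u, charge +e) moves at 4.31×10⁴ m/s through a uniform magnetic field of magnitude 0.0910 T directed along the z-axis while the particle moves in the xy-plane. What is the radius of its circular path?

The magnetic force provides the centripetal force: |q|vB = mv²/r.
r = mv/(|q|B) = (3.322×10⁻²⁷)(4.31×10⁴)/((1.602×10⁻¹⁹)(0.0910)) ≈ 9.82×10⁻³ m.

r ≈ 9.82×10⁻³ m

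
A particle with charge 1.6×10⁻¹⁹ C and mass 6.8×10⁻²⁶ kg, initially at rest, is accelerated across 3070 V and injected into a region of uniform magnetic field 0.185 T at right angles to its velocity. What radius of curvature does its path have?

r ≈ 0.276 m

Acceleration: |q|V = ½mv² ⇒ v = √(2|q|V/m) = √(2·1.6×10⁻¹⁹·3070/6.8×10⁻²⁶) ≈ 1.202×10⁵ m/s.
In the field: r = mv/(|q|B) = (6.8×10⁻²⁶)(1.202×10⁵)/((1.6×10⁻¹⁹)(0.185)) ≈ 0.276 m.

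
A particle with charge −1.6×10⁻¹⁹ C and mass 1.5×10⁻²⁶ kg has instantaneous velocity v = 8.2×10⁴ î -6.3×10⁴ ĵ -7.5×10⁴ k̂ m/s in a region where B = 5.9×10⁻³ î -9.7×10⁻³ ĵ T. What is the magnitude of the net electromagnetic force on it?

|F| ≈ 1.52×10⁻¹⁶ N

v×B = (-728, -442, -424) N/C.
F = q v×B = (−1.6×10⁻¹⁹ C)·(-728, -442, -424) = (1.16×10⁻¹⁶, 7.08×10⁻¹⁷, 6.78×10⁻¹⁷) N.
|F| = 1.52×10⁻¹⁶ N.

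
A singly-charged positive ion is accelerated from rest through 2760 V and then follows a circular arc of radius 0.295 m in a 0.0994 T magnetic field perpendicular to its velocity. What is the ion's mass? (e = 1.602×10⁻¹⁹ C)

Combine |q|V = ½mv² and r = mv/(|q|B): eliminate v to get m = qB²r²/(2V).
m = (1.602×10⁻¹⁹)(0.0994)²(0.295)²/(2·2760) ≈ 2.50×10⁻²⁶ kg.

m ≈ 2.50×10⁻²⁶ kg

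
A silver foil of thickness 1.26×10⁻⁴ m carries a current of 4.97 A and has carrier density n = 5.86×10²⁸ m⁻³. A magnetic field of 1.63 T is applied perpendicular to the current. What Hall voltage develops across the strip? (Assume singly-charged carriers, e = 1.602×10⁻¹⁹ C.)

V_H ≈ 6.85×10⁻⁶ V

V_H = IB/(n e t).
V_H = (4.97)(1.63)/((5.86×10²⁸)(1.602×10⁻¹⁹)(1.26×10⁻⁴)) ≈ 6.85×10⁻⁶ V.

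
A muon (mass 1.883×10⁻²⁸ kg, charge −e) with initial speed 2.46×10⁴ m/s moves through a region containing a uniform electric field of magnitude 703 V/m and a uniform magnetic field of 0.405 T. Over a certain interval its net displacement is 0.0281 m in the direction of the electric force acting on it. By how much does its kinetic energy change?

ΔKE ≈ 3.16×10⁻¹⁸ J

The magnetic force is always ⟂ v and does no work; only the electric force changes KE.
ΔKE = F_E · d = |q|E d = (1.602×10⁻¹⁹)(703)(0.0281) ≈ 3.16×10⁻¹⁸ J.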